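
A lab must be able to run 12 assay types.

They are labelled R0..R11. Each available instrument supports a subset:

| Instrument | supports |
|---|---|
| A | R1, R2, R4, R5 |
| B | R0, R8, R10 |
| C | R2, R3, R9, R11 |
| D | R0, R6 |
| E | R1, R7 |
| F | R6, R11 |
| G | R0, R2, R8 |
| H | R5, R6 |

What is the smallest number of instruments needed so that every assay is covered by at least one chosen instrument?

Take {A, B, C, D, E}. Their union is {R0, R1, R2, R3, R4, R5, R6, R7, R8, R9, R10, R11}, which is all 12 assays.
No 4 of the 8 instruments cover everything (all 70 combinations miss at least one assay), so 5 is optimal.

5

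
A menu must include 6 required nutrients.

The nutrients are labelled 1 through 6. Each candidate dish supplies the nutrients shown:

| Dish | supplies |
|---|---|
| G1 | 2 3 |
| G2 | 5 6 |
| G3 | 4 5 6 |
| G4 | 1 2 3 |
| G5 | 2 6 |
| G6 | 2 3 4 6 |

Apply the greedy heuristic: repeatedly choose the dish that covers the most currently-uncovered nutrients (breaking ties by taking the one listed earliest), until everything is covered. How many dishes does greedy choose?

3

Greedy: pick G6 (covers 4 new) → pick G2 (covers 1 new) → pick G4 (covers 1 new). Total picks: 3.
(The true minimum cover uses only 2 dishes, so greedy is not optimal here.)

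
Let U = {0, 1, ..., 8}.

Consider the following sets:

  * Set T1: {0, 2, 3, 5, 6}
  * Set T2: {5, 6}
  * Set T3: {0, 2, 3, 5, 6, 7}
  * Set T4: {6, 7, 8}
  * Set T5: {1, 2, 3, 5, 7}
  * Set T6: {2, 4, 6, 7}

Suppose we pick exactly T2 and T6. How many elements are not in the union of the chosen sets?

Union of T2, T6 = {2, 4, 5, 6, 7}.
Not covered: 0, 1, 3, 8 — 4 elements.

4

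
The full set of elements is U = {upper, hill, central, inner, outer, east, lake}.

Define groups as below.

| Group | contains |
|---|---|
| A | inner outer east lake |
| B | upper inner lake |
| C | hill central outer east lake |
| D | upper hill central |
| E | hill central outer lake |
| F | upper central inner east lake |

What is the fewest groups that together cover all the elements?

2

A and D together: A ∪ D = {upper, hill, central, inner, outer, east, lake} — every element is covered.
No single group has all 7 elements (the largest, C, has 5), so 2 is optimal.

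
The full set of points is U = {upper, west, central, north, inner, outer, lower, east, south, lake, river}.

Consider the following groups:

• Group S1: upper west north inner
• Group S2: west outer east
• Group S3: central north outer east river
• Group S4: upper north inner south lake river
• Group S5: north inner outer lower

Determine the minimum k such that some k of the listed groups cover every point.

Take {S2, S3, S4, S5}. Their union is {upper, west, central, north, inner, outer, lower, east, south, lake, river}, which is all 11 points.
No 3 of the 5 groups cover everything (all 10 combinations miss at least one point), so 4 is optimal.

4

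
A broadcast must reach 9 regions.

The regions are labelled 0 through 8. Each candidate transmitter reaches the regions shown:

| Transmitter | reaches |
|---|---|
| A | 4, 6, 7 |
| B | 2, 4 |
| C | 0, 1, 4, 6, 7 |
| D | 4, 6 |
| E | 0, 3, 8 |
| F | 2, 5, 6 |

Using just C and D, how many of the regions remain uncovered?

4

Union of C, D = {0, 1, 4, 6, 7}.
Not covered: 2, 3, 5, 8 — 4 regions.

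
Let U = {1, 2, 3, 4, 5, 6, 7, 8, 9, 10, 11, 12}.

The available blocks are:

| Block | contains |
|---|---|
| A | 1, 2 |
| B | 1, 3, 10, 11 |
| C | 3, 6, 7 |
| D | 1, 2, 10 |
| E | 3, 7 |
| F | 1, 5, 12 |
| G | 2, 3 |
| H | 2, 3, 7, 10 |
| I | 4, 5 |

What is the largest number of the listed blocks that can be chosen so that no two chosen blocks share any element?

3

C, D, I are pairwise disjoint (C={3,6,7}; D={1,2,10}; I={4,5}).
Every remaining block overlaps one of these, and no 4 of the listed blocks are pairwise disjoint, so 3 is the maximum.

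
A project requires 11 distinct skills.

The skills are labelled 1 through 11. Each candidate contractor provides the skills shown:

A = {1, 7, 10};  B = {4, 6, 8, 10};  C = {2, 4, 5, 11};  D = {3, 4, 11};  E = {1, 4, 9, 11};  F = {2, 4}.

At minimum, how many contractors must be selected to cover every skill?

Take {A, B, C, D, E}. Their union is {1, 2, 3, 4, 5, 6, 7, 8, 9, 10, 11}, which is all 11 skills.
No 4 of the 6 contractors cover everything (all 15 combinations miss at least one skill), so 5 is optimal.

5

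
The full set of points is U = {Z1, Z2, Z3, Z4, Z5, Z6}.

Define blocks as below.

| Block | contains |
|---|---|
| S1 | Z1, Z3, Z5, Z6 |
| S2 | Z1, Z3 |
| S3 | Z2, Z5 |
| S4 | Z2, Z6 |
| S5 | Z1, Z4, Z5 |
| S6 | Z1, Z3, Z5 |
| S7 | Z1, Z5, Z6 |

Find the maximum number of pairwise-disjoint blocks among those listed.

S2, S3 are pairwise disjoint (S2={Z1,Z3}; S3={Z2,Z5}).
Every remaining block overlaps one of these, and no 3 of the listed blocks are pairwise disjoint, so 2 is the maximum.

2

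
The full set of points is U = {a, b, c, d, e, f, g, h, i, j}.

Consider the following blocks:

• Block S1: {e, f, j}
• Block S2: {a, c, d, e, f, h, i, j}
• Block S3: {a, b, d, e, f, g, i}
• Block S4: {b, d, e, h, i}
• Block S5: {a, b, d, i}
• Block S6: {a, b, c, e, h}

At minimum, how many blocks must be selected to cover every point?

2

S2 and S3 together: S2 ∪ S3 = {a, b, c, d, e, f, g, h, i, j} — every point is covered.
No single block has all 10 points (the largest, S2, has 8), so 2 is optimal.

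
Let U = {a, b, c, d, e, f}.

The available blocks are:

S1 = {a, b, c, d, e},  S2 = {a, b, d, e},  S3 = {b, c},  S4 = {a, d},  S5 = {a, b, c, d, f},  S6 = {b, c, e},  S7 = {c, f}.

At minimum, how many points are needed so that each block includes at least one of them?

2

H = {a, c} meets every block (each contains at least one member of H), and |H| = 2.
The blocks S4, S7 are pairwise disjoint, so any hitting set needs a separate point for each — at least 2. Hence 2 is optimal.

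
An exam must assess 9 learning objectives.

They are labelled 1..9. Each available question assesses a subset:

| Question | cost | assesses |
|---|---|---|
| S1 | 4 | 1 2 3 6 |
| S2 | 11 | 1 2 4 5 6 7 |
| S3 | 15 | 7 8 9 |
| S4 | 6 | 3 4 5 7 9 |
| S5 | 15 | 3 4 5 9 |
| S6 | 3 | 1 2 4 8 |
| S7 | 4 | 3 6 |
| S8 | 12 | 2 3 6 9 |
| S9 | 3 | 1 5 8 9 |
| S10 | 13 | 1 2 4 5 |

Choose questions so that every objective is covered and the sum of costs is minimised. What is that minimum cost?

S4, S6, S7 together cover every objective (S4 ∪ S6 ∪ S7 = {1, 2, 3, 4, 5, 6, 7, 8, 9}); total cost 6 + 3 + 4 = 13.
No covering selection has total cost below 13.

13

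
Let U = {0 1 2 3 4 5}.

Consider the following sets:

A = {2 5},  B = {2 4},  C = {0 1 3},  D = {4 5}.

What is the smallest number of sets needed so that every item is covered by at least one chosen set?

Take {A, C, D}. Their union is {0, 1, 2, 3, 4, 5}, which is all 6 items.
Only C contains 0, so C is forced; the remaining 3 items need at least 2 more sets (each remaining set adds at most 2) — so at least 3 sets are needed, and 3 is optimal.

3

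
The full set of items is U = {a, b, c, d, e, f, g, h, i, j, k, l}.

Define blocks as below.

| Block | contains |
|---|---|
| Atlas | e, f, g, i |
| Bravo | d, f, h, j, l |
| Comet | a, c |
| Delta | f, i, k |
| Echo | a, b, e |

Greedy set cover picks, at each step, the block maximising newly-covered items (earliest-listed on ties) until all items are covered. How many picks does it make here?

5

Greedy: pick Bravo (covers 5 new) → pick Atlas (covers 3 new) → pick Comet (covers 2 new) → pick Delta (covers 1 new) → pick Echo (covers 1 new). Total picks: 5.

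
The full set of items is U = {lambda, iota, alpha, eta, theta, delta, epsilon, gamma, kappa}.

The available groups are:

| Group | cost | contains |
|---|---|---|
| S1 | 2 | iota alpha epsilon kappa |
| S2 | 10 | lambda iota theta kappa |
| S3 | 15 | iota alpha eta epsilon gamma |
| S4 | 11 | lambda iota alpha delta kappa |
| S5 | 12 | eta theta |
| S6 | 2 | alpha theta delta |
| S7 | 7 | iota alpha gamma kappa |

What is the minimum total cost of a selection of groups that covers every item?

27

S2, S3, S6 together cover every item (S2 ∪ S3 ∪ S6 = {lambda, iota, alpha, eta, theta, delta, epsilon, gamma, kappa}); total cost 10 + 15 + 2 = 27.
The greedy pick S1, S6, S7, S2, S5 costs 33; no covering selection beats 27.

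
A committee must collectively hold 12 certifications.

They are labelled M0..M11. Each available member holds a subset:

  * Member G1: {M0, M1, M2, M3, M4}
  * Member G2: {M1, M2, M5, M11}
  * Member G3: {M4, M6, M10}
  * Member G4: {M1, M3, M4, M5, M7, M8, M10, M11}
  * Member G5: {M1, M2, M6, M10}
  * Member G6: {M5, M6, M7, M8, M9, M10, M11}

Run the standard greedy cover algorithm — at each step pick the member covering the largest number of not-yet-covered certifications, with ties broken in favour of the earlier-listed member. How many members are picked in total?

Greedy: pick G4 (covers 8 new) → pick G1 (covers 2 new) → pick G6 (covers 2 new). Total picks: 3.
(The true minimum cover uses only 2 members, so greedy is not optimal here.)

3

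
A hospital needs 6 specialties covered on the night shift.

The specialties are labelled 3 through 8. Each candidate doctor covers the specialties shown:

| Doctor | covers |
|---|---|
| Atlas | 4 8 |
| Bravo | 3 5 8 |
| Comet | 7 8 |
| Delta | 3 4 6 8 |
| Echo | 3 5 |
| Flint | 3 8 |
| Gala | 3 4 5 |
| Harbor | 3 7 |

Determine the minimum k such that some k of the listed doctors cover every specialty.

3

Take {Bravo, Comet, Delta}. Their union is {3, 4, 5, 6, 7, 8}, which is all 6 specialties.
Only Delta contains 6, so Delta is forced; the remaining 2 specialties need at least 2 more doctors (each remaining doctor adds at most 1) — so at least 3 doctors are needed, and 3 is optimal.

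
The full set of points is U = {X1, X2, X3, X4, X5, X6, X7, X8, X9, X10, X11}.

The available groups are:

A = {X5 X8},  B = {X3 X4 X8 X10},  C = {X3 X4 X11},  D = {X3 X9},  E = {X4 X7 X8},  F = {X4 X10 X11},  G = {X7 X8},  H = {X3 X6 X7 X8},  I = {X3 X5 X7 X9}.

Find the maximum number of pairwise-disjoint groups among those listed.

D, F, G are pairwise disjoint (D={X3,X9}; F={X4,X10,X11}; G={X7,X8}).
Every remaining group overlaps one of these, and no 4 of the listed groups are pairwise disjoint, so 3 is the maximum.

3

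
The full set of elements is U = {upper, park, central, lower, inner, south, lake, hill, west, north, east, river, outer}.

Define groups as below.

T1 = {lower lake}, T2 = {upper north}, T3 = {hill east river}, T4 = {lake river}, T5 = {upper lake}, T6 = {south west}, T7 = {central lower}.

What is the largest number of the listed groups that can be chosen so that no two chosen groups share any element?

4

T3, T5, T6, T7 are pairwise disjoint (T3={hill,east,river}; T5={upper,lake}; T6={south,west}; T7={central,lower}).
Every remaining group overlaps one of these, and no 5 of the listed groups are pairwise disjoint, so 4 is the maximum.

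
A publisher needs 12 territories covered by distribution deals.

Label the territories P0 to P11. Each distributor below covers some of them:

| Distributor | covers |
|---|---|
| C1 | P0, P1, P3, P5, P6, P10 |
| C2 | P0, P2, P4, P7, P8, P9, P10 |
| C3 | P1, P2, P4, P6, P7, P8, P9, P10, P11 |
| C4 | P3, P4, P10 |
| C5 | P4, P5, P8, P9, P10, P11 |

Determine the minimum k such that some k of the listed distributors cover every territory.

C1 and C3 together: C1 ∪ C3 = {P0, P1, P2, P3, P4, P5, P6, P7, P8, P9, P10, P11} — every territory is covered.
No single distributor has all 12 territories (the largest, C3, has 9), so 2 is optimal.

2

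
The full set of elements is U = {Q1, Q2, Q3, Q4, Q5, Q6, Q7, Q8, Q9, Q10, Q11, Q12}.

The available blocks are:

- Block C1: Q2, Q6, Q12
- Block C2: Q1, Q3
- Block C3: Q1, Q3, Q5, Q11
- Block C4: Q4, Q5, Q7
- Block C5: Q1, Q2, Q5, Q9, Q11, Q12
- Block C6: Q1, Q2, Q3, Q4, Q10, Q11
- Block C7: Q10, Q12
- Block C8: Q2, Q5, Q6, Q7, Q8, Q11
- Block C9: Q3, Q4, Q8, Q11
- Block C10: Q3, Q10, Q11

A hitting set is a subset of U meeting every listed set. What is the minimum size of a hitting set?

3

Take H = {Q3, Q7, Q12}. Each listed block contains at least one of these, so H is a hitting set of size 3.
The blocks C1, C2, C4 are pairwise disjoint, so any hitting set needs a separate element for each — at least 3. Hence 3 is optimal.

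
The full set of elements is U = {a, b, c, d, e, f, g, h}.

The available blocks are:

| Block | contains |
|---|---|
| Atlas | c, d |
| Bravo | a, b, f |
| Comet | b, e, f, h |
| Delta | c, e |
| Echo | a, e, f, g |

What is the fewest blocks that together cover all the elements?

Atlas, Comet, and Echo cover everything between them: the union {a, b, c, d, e, f, g, h} is all of U.
Only Atlas contains d, so Atlas is forced; the remaining 6 elements need at least 2 more blocks (each remaining block adds at most 4) — so at least 3 blocks are needed, and 3 is optimal.

3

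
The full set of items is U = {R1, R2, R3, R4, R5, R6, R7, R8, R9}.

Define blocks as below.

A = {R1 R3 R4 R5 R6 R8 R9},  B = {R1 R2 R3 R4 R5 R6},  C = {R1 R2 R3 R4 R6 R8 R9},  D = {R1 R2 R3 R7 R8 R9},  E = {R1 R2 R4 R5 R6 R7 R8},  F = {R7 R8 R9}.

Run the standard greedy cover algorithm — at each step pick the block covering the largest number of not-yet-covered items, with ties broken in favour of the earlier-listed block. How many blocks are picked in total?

Greedy: pick A (covers 7 new) → pick D (covers 2 new). Total picks: 2.

2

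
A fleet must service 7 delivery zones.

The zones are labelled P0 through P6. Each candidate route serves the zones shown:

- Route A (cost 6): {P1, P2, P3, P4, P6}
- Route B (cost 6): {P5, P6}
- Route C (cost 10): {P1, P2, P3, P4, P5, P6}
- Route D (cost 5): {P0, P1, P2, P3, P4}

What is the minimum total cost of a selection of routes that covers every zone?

11

B, D together cover every zone (B ∪ D = {P0, P1, P2, P3, P4, P5, P6}); total cost 6 + 5 = 11.
No covering selection has total cost below 11.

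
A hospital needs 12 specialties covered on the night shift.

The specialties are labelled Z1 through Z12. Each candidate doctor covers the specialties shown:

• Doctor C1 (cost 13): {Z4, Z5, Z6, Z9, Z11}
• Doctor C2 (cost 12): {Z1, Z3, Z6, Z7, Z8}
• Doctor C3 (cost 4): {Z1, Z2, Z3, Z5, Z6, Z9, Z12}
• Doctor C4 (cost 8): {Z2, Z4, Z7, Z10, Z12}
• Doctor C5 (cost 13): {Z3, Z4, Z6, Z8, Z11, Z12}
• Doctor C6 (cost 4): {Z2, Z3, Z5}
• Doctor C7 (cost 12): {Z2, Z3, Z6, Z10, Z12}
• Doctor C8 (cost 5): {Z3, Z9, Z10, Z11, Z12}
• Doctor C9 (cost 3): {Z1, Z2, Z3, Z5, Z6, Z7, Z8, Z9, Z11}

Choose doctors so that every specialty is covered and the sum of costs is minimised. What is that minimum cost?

11

C4, C9 together cover every specialty (C4 ∪ C9 = {Z1, Z2, Z3, Z4, Z5, Z6, Z7, Z8, Z9, Z10, Z11, Z12}); total cost 8 + 3 = 11.
The greedy pick C9, C8, C4 costs 16; no covering selection beats 11.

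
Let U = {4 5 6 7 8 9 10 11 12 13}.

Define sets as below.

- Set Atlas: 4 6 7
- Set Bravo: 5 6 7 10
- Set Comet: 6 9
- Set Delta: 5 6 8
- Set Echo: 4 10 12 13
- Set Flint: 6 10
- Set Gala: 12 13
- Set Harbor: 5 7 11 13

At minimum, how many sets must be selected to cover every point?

Take {Comet, Delta, Echo, Harbor}. Their union is {4, 5, 6, 7, 8, 9, 10, 11, 12, 13}, which is all 10 points.
No 3 of the 8 sets cover everything (all 56 combinations miss at least one point), so 4 is optimal.

4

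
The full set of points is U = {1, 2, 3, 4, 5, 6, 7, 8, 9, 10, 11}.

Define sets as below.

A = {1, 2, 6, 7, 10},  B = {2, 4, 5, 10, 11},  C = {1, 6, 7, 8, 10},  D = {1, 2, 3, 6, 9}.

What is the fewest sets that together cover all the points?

B and C and D together: B ∪ C ∪ D = {1, 2, 3, 4, 5, 6, 7, 8, 9, 10, 11} — every point is covered.
Each set has at most 5 points, and 2·5 = 10 < 11 — so at least 3 sets are needed, and 3 is optimal.

3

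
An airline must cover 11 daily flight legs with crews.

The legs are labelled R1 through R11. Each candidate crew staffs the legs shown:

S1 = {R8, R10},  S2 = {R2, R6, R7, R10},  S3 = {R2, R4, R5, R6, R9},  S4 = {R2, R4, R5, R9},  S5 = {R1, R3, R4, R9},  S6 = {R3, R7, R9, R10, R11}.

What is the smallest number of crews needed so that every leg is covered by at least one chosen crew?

Take {S1, S3, S5, S6}. Their union is {R1, R2, R3, R4, R5, R6, R7, R8, R9, R10, R11}, which is all 11 legs.
No 3 of the 6 crews cover everything (all 20 combinations miss at least one leg), so 4 is optimal.

4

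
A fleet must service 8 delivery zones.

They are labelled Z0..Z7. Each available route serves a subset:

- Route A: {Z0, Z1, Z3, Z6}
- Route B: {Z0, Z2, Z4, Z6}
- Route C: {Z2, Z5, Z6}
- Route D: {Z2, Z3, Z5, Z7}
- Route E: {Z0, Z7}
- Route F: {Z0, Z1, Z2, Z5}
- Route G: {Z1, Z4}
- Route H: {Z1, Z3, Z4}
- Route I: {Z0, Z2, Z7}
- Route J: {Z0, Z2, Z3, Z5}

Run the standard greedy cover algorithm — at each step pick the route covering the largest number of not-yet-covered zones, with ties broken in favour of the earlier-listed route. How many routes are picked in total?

3

Greedy: pick A (covers 4 new) → pick D (covers 3 new) → pick B (covers 1 new). Total picks: 3.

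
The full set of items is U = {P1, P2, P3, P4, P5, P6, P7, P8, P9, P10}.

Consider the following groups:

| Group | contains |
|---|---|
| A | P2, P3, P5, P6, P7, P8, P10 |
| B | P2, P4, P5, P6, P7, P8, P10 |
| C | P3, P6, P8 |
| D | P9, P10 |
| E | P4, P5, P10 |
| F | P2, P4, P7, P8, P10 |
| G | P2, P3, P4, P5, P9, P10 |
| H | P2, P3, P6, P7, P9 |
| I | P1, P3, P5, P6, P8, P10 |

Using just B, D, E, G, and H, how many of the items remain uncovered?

1

Union of B, D, E, G, H = {P2, P3, P4, P5, P6, P7, P8, P9, P10}.
Not covered: P1 — 1 item.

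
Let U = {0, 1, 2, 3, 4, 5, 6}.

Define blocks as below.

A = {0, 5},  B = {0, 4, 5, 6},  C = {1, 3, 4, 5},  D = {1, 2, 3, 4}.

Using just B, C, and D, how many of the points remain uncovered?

0

Union of B, C, D = {0, 1, 2, 3, 4, 5, 6} — that's every point, so 0 are uncovered.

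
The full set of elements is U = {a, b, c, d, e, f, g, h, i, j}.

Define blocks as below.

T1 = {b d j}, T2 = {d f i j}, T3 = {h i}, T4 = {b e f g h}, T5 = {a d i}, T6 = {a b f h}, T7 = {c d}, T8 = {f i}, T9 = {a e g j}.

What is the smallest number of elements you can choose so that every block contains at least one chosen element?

4

T = {b, d, i, j} meets every block (each contains at least one member of T), and |T| = 4.
No choice of 3 elements meets every block, so 4 is the minimum.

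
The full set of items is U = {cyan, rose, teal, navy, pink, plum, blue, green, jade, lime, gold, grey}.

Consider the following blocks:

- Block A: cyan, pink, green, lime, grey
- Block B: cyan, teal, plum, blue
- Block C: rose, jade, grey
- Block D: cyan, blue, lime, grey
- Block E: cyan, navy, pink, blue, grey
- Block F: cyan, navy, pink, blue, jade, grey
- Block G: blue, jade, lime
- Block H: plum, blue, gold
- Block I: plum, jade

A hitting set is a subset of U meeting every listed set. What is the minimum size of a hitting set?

3

The 3 items {plum, lime, grey} hit every block.
No choice of 2 items meets every block, so 3 is the minimum.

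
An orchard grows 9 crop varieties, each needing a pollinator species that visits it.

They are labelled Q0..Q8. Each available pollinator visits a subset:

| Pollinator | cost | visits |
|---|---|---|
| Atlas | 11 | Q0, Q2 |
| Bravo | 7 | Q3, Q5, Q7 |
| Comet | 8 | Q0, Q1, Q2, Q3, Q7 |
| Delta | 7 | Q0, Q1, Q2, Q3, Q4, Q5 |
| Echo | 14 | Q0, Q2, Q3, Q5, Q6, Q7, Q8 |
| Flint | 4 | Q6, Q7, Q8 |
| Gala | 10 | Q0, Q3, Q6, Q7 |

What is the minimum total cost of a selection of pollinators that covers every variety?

11

Delta, Flint together cover every variety (Delta ∪ Flint = {Q0, Q1, Q2, Q3, Q4, Q5, Q6, Q7, Q8}); total cost 7 + 4 = 11.
No covering selection has total cost below 11.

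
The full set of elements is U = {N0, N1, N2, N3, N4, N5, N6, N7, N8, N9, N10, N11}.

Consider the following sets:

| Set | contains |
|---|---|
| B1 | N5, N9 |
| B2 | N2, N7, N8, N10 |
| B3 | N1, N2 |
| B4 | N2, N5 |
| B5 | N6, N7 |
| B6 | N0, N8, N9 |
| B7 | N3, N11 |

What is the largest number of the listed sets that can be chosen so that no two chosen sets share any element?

4

B1, B3, B5, B7 are pairwise disjoint (B1={N5,N9}; B3={N1,N2}; B5={N6,N7}; B7={N3,N11}).
Every remaining set overlaps one of these, and no 5 of the listed sets are pairwise disjoint, so 4 is the maximum.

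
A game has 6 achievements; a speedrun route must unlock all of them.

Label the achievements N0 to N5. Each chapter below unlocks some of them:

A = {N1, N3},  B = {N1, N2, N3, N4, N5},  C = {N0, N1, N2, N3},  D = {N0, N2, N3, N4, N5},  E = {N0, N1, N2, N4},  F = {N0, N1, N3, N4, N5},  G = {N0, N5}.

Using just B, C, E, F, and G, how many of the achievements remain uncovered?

0

Union of B, C, E, F, G = {N0, N1, N2, N3, N4, N5} — that's every achievement, so 0 are uncovered.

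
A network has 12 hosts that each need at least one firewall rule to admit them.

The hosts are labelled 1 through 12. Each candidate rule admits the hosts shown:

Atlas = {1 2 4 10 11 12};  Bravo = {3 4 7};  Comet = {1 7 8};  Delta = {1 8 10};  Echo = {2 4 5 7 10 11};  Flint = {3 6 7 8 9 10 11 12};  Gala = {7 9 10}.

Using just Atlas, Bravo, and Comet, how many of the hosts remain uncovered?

Union of Atlas, Bravo, Comet = {1, 2, 3, 4, 7, 8, 10, 11, 12}.
Not covered: 5, 6, 9 — 3 hosts.

3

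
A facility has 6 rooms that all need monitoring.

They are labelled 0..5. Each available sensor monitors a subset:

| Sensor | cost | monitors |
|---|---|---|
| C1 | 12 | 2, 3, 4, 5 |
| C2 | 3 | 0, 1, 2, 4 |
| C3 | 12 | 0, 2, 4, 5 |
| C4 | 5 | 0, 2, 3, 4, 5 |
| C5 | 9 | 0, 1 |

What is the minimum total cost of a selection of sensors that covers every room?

C2, C4 together cover every room (C2 ∪ C4 = {0, 1, 2, 3, 4, 5}); total cost 3 + 5 = 8.
No covering selection has total cost below 8.

8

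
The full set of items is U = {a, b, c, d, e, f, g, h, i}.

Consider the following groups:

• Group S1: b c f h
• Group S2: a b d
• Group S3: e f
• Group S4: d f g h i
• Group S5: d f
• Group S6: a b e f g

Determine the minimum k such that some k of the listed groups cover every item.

3

S1, S4, and S6 cover everything between them: the union {a, b, c, d, e, f, g, h, i} is all of U.
Only S1 contains c, so S1 is forced; the remaining 5 items need at least 2 more groups (each remaining group adds at most 3) — so at least 3 groups are needed, and 3 is optimal.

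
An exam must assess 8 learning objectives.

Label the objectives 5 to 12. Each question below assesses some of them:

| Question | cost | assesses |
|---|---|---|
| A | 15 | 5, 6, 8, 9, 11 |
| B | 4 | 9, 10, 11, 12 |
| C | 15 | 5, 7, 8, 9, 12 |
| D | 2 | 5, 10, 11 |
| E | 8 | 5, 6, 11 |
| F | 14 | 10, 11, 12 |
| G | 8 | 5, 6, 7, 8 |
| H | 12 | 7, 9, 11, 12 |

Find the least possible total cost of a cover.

B, G together cover every objective (B ∪ G = {5, 6, 7, 8, 9, 10, 11, 12}); total cost 4 + 8 = 12.
The greedy pick D, B, G costs 14; no covering selection beats 12.

12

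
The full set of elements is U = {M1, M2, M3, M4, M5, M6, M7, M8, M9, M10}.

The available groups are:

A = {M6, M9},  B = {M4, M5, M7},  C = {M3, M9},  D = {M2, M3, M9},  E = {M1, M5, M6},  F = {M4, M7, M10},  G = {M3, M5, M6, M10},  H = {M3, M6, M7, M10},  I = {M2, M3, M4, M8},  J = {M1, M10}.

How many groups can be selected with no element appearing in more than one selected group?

3

B, C, J are pairwise disjoint (B={M4,M5,M7}; C={M3,M9}; J={M1,M10}).
Every remaining group overlaps one of these, and no 4 of the listed groups are pairwise disjoint, so 3 is the maximum.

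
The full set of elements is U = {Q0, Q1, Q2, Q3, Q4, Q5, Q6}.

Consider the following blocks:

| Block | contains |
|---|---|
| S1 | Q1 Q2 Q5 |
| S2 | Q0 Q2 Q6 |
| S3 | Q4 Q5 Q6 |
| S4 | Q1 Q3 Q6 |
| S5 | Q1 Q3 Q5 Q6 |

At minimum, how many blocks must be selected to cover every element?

S2 and S3 and S5 together: S2 ∪ S3 ∪ S5 = {Q0, Q1, Q2, Q3, Q4, Q5, Q6} — every element is covered.
Only S2 contains Q0, so S2 is forced; the remaining 4 elements need at least 2 more blocks (each remaining block adds at most 3) — so at least 3 blocks are needed, and 3 is optimal.

3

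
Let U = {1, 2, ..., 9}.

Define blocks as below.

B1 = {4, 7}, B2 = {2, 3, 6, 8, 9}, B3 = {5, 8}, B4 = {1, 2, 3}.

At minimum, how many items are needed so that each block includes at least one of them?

The 3 items {3, 4, 5} hit every block.
The blocks B1, B3, B4 are pairwise disjoint, so any hitting set needs a separate item for each — at least 3. Hence 3 is optimal.

3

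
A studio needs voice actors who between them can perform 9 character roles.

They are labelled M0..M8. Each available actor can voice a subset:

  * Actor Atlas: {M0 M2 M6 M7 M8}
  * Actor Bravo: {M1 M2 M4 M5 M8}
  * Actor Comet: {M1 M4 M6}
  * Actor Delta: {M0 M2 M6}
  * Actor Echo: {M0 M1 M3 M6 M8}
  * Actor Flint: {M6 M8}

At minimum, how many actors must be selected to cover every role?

Atlas and Bravo and Echo together: Atlas ∪ Bravo ∪ Echo = {M0, M1, M2, M3, M4, M5, M6, M7, M8} — every role is covered.
Only Echo contains M3, so Echo is forced; the remaining 4 roles need at least 2 more actors (each remaining actor adds at most 3) — so at least 3 actors are needed, and 3 is optimal.

3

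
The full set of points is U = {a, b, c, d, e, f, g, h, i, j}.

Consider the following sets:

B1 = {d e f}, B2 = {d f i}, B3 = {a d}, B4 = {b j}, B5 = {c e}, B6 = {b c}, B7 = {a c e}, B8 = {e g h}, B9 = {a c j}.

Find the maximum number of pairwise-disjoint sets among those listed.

3

B2, B4, B7 are pairwise disjoint (B2={d,f,i}; B4={b,j}; B7={a,c,e}).
Every remaining set overlaps one of these, and no 4 of the listed sets are pairwise disjoint, so 3 is the maximum.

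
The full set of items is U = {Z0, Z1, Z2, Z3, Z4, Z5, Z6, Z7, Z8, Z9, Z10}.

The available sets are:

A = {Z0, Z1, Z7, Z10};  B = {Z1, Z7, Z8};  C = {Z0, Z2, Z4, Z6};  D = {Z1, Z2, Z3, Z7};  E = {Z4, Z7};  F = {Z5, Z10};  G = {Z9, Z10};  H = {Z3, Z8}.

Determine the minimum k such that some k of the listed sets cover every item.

5

B and C and D and F and G together: B ∪ C ∪ D ∪ F ∪ G = {Z0, Z1, Z2, Z3, Z4, Z5, Z6, Z7, Z8, Z9, Z10} — every item is covered.
No 4 of the 8 sets cover everything (all 70 combinations miss at least one item), so 5 is optimal.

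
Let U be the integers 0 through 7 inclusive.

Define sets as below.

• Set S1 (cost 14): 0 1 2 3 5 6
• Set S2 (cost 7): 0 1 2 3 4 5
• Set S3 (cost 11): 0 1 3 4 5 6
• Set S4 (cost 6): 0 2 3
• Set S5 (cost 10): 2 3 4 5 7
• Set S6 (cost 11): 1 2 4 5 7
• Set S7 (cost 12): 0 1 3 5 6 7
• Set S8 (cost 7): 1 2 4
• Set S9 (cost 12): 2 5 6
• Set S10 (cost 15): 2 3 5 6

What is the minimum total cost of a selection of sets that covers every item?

S2, S7 together cover every item (S2 ∪ S7 = {0, 1, 2, 3, 4, 5, 6, 7}); total cost 7 + 12 = 19.
No covering selection has total cost below 19.

19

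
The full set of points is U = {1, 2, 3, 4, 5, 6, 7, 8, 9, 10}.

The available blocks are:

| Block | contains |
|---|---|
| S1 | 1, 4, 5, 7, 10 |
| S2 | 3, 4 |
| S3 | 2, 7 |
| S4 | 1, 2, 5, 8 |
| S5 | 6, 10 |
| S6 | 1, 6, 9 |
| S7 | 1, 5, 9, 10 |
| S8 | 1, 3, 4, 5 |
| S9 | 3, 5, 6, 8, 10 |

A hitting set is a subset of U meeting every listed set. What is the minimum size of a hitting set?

4

The 4 points {2, 4, 6, 9} hit every block.
No choice of 3 points meets every block, so 4 is the minimum.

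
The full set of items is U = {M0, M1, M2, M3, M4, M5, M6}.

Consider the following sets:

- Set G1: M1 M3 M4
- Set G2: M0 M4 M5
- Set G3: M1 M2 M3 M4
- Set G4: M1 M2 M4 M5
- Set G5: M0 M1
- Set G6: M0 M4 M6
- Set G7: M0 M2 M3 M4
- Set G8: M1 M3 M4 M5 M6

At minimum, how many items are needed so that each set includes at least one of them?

H = {M1, M4} meets every set (each contains at least one member of H), and |H| = 2.
No single item lies in every set, so at least 2 are needed and 2 is optimal.

2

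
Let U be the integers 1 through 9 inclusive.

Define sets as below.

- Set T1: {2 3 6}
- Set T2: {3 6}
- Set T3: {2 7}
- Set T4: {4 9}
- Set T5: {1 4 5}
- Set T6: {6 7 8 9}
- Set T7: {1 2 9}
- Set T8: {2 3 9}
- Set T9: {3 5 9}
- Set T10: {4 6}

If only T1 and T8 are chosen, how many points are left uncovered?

5

Union of T1, T8 = {2, 3, 6, 9}.
Not covered: 1, 4, 5, 7, 8 — 5 points.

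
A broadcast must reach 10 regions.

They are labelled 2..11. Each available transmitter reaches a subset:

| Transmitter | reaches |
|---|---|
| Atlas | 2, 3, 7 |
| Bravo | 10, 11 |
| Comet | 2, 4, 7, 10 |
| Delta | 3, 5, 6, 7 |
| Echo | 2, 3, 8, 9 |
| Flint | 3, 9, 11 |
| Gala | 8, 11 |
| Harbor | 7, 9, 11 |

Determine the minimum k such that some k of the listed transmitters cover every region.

4

Comet and Delta and Echo and Gala together: Comet ∪ Delta ∪ Echo ∪ Gala = {2, 3, 4, 5, 6, 7, 8, 9, 10, 11} — every region is covered.
No 3 of the 8 transmitters cover everything (all 56 combinations miss at least one region), so 4 is optimal.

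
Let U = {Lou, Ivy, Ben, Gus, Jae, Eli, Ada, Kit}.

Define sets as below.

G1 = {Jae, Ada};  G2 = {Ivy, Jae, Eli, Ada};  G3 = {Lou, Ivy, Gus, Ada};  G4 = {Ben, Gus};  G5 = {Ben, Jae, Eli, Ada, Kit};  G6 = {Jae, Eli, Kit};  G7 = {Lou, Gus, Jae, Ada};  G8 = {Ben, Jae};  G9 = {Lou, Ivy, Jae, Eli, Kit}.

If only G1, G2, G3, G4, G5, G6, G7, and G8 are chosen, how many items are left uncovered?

Union of G1, G2, G3, G4, G5, G6, G7, G8 = {Lou, Ivy, Ben, Gus, Jae, Eli, Ada, Kit} — that's every item, so 0 are uncovered.

0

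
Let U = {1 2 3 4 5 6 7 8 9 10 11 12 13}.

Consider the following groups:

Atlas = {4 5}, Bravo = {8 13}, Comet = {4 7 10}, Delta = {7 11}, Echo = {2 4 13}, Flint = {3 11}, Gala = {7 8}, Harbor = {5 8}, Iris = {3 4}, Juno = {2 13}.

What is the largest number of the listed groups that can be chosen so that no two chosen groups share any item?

Delta, Harbor, Iris, Juno are pairwise disjoint (Delta={7,11}; Harbor={5,8}; Iris={3,4}; Juno={2,13}).
Every remaining group overlaps one of these, and no 5 of the listed groups are pairwise disjoint, so 4 is the maximum.

4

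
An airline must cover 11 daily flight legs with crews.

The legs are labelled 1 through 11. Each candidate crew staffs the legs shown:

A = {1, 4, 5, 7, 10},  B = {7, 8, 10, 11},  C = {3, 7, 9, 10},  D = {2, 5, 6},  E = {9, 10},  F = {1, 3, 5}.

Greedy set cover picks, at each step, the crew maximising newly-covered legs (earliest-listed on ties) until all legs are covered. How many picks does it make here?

4

Greedy: pick A (covers 5 new) → pick B (covers 2 new) → pick C (covers 2 new) → pick D (covers 2 new). Total picks: 4.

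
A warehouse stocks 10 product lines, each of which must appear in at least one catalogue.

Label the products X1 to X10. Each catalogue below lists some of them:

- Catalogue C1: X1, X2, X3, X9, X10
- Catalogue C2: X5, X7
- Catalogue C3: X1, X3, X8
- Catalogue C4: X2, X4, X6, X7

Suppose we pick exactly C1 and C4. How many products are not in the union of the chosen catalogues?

2

Union of C1, C4 = {X1, X2, X3, X4, X6, X7, X9, X10}.
Not covered: X5, X8 — 2 products.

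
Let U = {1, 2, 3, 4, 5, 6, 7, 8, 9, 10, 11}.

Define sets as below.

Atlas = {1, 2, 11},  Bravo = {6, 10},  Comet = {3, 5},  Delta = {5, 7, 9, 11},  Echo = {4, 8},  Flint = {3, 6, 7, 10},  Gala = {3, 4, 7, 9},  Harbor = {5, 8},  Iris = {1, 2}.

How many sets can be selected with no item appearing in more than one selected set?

Atlas, Bravo, Comet, Echo are pairwise disjoint (Atlas={1,2,11}; Bravo={6,10}; Comet={3,5}; Echo={4,8}).
Every remaining set overlaps one of these, and no 5 of the listed sets are pairwise disjoint, so 4 is the maximum.

4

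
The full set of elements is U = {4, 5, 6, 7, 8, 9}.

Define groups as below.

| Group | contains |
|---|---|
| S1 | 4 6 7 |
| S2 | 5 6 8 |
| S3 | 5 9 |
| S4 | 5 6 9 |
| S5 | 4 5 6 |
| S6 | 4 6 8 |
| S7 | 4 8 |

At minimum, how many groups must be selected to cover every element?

3

Take {S1, S4, S6}. Their union is {4, 5, 6, 7, 8, 9}, which is all 6 elements.
Only S1 contains 7, so S1 is forced; the remaining 3 elements need at least 2 more groups (each remaining group adds at most 2) — so at least 3 groups are needed, and 3 is optimal.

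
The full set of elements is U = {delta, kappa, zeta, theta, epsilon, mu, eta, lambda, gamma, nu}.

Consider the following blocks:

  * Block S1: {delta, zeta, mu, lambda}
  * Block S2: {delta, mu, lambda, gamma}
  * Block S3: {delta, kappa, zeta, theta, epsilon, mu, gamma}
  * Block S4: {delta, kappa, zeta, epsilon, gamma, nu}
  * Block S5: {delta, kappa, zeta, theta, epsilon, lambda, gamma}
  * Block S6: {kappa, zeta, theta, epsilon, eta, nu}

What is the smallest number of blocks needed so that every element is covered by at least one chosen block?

S2 and S6 cover everything between them: the union {delta, kappa, zeta, theta, epsilon, mu, eta, lambda, gamma, nu} is all of U.
No single block has all 10 elements (the largest, S3, has 7), so 2 is optimal.

2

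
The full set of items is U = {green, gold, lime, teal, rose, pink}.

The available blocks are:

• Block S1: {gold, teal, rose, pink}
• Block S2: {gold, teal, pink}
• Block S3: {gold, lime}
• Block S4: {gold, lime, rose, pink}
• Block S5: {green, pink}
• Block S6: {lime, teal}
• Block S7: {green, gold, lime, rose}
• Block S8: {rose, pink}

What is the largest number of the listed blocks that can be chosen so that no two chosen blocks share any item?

S3, S5 are pairwise disjoint (S3={gold,lime}; S5={green,pink}).
Every remaining block overlaps one of these, and no 3 of the listed blocks are pairwise disjoint, so 2 is the maximum.

2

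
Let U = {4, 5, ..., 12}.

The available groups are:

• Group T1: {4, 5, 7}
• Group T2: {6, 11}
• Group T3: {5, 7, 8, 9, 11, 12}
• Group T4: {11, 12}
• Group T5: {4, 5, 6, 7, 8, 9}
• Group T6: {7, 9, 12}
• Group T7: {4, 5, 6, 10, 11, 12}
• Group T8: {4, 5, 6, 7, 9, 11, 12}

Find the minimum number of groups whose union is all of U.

2

T5 and T7 together: T5 ∪ T7 = {4, 5, 6, 7, 8, 9, 10, 11, 12} — every point is covered.
No single group has all 9 points (the largest, T8, has 7), so 2 is optimal.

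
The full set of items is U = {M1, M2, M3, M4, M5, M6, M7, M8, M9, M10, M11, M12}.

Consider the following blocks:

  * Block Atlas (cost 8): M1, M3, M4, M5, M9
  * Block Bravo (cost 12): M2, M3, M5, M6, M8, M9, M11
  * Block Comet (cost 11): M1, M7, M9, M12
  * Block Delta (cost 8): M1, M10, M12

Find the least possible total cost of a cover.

39

Atlas, Bravo, Comet, Delta together cover every item (Atlas ∪ Bravo ∪ Comet ∪ Delta = {M1, M2, M3, M4, M5, M6, M7, M8, M9, M10, M11, M12}); total cost 8 + 12 + 11 + 8 = 39.
No covering selection has total cost below 39.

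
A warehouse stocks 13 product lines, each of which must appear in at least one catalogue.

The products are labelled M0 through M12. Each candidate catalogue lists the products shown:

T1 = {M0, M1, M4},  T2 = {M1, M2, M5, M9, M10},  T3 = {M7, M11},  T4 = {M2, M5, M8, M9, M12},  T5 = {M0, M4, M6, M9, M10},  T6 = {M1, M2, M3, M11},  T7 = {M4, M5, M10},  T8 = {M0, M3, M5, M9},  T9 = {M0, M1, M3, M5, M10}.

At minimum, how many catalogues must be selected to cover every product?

T3 and T4 and T5 and T6 together: T3 ∪ T4 ∪ T5 ∪ T6 = {M0, M1, M2, M3, M4, M5, M6, M7, M8, M9, M10, M11, M12} — every product is covered.
Only T3 contains M7, so T3 is forced; the remaining 11 products need at least 3 more catalogues (each remaining catalogue adds at most 5) — so at least 4 catalogues are needed, and 4 is optimal.

4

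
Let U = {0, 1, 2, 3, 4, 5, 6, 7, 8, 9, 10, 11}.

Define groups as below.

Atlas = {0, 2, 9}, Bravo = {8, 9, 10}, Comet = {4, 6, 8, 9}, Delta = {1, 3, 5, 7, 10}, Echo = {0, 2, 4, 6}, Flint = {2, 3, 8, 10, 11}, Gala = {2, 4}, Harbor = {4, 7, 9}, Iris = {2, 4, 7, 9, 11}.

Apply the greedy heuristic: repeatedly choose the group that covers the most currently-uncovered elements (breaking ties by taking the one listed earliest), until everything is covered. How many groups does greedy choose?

4

Greedy: pick Delta (covers 5 new) → pick Comet (covers 4 new) → pick Atlas (covers 2 new) → pick Flint (covers 1 new). Total picks: 4.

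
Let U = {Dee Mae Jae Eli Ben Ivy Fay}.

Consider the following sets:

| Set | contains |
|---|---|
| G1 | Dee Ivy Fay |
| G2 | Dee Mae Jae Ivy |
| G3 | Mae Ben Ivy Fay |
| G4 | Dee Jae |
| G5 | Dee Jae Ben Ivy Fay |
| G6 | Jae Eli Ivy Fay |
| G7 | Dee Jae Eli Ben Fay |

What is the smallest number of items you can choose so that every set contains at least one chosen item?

2

Take H = {Jae, Fay}. Each listed set contains at least one of these, so H is a hitting set of size 2.
The sets G3, G4 are pairwise disjoint, so any hitting set needs a separate item for each — at least 2. Hence 2 is optimal.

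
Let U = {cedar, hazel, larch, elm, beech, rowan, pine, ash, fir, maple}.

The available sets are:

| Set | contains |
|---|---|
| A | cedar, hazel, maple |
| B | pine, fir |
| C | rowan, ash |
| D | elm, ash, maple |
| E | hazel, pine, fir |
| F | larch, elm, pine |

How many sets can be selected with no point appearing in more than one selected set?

3

A, C, F are pairwise disjoint (A={cedar,hazel,maple}; C={rowan,ash}; F={larch,elm,pine}).
Every remaining set overlaps one of these, and no 4 of the listed sets are pairwise disjoint, so 3 is the maximum.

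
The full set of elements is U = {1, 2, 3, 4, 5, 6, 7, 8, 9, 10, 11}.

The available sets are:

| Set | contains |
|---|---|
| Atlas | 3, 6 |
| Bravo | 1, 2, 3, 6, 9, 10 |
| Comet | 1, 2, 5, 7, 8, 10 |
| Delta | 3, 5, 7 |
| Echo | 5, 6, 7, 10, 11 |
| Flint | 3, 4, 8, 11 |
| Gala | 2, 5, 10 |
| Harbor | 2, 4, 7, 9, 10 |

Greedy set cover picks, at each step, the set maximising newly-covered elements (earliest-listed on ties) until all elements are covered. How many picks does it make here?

3

Greedy: pick Bravo (covers 6 new) → pick Comet (covers 3 new) → pick Flint (covers 2 new). Total picks: 3.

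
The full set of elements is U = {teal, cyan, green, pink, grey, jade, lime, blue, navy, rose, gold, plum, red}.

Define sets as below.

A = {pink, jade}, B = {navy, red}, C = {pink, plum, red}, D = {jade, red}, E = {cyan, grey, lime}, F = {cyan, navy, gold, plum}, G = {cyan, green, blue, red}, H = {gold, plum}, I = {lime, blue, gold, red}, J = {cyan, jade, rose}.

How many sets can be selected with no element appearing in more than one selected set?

4

A, B, E, H are pairwise disjoint (A={pink,jade}; B={navy,red}; E={cyan,grey,lime}; H={gold,plum}).
Every remaining set overlaps one of these, and no 5 of the listed sets are pairwise disjoint, so 4 is the maximum.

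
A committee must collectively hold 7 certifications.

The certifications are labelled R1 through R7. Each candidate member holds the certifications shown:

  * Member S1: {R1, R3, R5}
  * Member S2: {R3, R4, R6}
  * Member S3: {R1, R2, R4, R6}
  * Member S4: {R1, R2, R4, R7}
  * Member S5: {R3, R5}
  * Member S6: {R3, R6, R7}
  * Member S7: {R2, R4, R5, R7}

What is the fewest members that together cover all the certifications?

3

Take {S4, S5, S6}. Their union is {R1, R2, R3, R4, R5, R6, R7}, which is all 7 certifications.
No 2 of the 7 members cover everything (all 21 combinations miss at least one certification), so 3 is optimal.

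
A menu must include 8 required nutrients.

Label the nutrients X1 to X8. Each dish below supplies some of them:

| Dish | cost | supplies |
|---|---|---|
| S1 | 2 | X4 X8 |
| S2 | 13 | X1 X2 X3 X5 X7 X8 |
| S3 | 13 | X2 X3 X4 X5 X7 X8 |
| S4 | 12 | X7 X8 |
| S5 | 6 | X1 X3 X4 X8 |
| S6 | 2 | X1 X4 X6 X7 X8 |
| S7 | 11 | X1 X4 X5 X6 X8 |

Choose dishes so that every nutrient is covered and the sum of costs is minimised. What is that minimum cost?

S2, S6 together cover every nutrient (S2 ∪ S6 = {X1, X2, X3, X4, X5, X6, X7, X8}); total cost 13 + 2 = 15.
No covering selection has total cost below 15.

15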